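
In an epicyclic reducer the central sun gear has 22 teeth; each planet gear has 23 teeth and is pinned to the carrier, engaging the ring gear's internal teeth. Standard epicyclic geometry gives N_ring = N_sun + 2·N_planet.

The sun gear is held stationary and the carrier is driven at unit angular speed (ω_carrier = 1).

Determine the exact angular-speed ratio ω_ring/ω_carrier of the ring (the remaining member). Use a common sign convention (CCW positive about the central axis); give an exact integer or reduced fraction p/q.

45/34

N_ring = 22 + 2·23 = 68
22(ω_s−ω_c) = −68(ω_r−ω_c),  ω_s=0, ω_c=1
ω_r = 1 − (22/68)(0−1) = 45/34
ω_r/ω_c = 45/34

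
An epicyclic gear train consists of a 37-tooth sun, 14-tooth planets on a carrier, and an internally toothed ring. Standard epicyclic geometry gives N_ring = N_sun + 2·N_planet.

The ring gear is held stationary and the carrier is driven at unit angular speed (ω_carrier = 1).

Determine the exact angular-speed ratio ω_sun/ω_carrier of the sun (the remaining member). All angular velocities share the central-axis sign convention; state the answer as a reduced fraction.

N_ring = 37 + 2·14 = 65
37(ω_s−ω_c) = −65(ω_r−ω_c),  ω_r=0, ω_c=1
ω_s = 1 − (65/37)(0−1) = 102/37
ω_s/ω_c = 102/37

102/37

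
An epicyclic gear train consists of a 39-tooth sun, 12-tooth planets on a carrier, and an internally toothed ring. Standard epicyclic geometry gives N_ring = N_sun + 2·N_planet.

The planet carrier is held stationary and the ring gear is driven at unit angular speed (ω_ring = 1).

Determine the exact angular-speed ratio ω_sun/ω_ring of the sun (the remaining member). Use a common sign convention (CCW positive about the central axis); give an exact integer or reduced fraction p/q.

N_ring = 39 + 2·12 = 63
39(ω_s−ω_c) = −63(ω_r−ω_c),  ω_c=0, ω_r=1
ω_s = 0 − (63/39)(1−0) = -21/13
ω_s/ω_r = -21/13

-21/13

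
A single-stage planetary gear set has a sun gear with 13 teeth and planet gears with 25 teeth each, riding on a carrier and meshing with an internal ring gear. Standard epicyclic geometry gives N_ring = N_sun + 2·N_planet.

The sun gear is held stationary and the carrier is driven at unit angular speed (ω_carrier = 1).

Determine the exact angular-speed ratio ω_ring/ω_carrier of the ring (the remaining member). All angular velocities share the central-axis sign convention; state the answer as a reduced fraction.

N_ring = 13 + 2·25 = 63
13(ω_s−ω_c) = −63(ω_r−ω_c),  ω_s=0, ω_c=1
ω_r = 1 − (13/63)(0−1) = 76/63
ω_r/ω_c = 76/63

76/63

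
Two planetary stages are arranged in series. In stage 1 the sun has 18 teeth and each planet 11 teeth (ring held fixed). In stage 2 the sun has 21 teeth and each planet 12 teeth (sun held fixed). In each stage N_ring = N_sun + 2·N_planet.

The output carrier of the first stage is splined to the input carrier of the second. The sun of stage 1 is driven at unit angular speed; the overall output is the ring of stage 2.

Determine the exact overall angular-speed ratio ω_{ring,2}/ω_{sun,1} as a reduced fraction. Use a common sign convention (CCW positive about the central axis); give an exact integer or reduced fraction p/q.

Stage 1: N_ring = 18 + 2·11 = 40
Stage 1: 18(ω_s−ω_c) = −40(ω_r−ω_c),  ω_r=0, ω_s=1
Stage 1: 18(1−ω_c) = −40(0−ω_c)  ⇒  58ω_c = 18  ⇒  ω_c = 9/29
  ⇒ ω_c¹/ω_s¹ = 9/29
Stage 2: N_ring = 21 + 2·12 = 45
Stage 2: 21(ω_s−ω_c) = −45(ω_r−ω_c),  ω_s=0, ω_c=1
Stage 2: ω_r = 1 − (21/45)(0−1) = 22/15
  ⇒ ω_r²/ω_c² = 22/15
Coupling ω_c² = ω_c¹ ⇒ overall = 9/29 × 22/15 = 66/145

66/145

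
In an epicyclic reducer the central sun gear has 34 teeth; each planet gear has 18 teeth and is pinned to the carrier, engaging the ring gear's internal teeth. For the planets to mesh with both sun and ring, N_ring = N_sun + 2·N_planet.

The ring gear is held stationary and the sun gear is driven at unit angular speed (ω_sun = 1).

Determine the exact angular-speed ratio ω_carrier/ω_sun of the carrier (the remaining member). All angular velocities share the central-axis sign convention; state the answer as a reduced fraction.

N_ring = 34 + 2·18 = 70
34(ω_s−ω_c) = −70(ω_r−ω_c),  ω_r=0, ω_s=1
34(1−ω_c) = −70(0−ω_c)  ⇒  104ω_c = 34  ⇒  ω_c = 17/52
ω_c/ω_s = 17/52

17/52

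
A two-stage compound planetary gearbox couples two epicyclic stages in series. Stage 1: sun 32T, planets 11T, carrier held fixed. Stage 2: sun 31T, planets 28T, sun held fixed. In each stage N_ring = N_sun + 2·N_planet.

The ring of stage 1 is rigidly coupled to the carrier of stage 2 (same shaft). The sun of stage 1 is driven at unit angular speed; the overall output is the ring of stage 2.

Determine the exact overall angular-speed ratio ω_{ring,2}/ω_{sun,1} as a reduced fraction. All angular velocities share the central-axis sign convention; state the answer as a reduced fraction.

Stage 1: N_ring = 32 + 2·11 = 54
Stage 1: 32(ω_s−ω_c) = −54(ω_r−ω_c),  ω_c=0, ω_s=1
Stage 1: ω_r = 0 − (32/54)(1−0) = -16/27
  ⇒ ω_r¹/ω_s¹ = -16/27
Stage 2: N_ring = 31 + 2·28 = 87
Stage 2: 31(ω_s−ω_c) = −87(ω_r−ω_c),  ω_s=0, ω_c=1
Stage 2: ω_r = 1 − (31/87)(0−1) = 118/87
  ⇒ ω_r²/ω_c² = 118/87
Coupling ω_c² = ω_r¹ ⇒ overall = -16/27 × 118/87 = -1888/2349

-1888/2349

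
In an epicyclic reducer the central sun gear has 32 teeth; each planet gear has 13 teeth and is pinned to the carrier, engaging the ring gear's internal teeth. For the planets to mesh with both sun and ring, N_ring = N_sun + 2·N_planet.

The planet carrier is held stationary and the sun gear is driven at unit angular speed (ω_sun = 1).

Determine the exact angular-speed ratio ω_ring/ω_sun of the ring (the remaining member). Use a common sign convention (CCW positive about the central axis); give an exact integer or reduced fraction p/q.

N_ring = 32 + 2·13 = 58
32(ω_s−ω_c) = −58(ω_r−ω_c),  ω_c=0, ω_s=1
ω_r = 0 − (32/58)(1−0) = -16/29
ω_r/ω_s = -16/29

-16/29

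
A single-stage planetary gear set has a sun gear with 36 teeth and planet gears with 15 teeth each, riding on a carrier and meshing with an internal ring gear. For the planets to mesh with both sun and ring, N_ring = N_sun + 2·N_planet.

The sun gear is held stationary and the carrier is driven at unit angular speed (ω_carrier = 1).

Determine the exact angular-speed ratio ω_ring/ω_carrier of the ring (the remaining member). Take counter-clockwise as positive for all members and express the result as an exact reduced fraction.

17/11

N_ring = 36 + 2·15 = 66
36(ω_s−ω_c) = −66(ω_r−ω_c),  ω_s=0, ω_c=1
ω_r = 1 − (36/66)(0−1) = 17/11
ω_r/ω_c = 17/11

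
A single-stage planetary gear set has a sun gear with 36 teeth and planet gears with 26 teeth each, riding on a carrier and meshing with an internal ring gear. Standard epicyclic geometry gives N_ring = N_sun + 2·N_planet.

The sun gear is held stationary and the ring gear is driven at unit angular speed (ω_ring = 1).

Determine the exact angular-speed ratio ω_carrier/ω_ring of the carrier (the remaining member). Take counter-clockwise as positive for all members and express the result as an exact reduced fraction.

N_ring = 36 + 2·26 = 88
36(ω_s−ω_c) = −88(ω_r−ω_c),  ω_s=0, ω_r=1
36(0−ω_c) = −88(1−ω_c)  ⇒  124ω_c = 88  ⇒  ω_c = 22/31
ω_c/ω_r = 22/31

22/31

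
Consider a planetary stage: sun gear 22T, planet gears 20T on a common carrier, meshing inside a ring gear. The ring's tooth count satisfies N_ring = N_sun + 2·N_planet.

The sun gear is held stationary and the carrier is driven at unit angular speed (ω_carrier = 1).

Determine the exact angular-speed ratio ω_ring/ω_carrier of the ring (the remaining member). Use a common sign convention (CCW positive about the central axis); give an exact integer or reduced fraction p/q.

42/31

N_ring = 22 + 2·20 = 62
22(ω_s−ω_c) = −62(ω_r−ω_c),  ω_s=0, ω_c=1
ω_r = 1 − (22/62)(0−1) = 42/31
ω_r/ω_c = 42/31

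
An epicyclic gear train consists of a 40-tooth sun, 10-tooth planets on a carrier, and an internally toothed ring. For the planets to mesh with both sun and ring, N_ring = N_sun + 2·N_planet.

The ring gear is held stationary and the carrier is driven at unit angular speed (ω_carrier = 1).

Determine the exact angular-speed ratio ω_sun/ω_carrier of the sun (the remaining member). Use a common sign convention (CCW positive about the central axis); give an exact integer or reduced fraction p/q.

5/2

N_ring = 40 + 2·10 = 60
40(ω_s−ω_c) = −60(ω_r−ω_c),  ω_r=0, ω_c=1
ω_s = 1 − (60/40)(0−1) = 5/2
ω_s/ω_c = 5/2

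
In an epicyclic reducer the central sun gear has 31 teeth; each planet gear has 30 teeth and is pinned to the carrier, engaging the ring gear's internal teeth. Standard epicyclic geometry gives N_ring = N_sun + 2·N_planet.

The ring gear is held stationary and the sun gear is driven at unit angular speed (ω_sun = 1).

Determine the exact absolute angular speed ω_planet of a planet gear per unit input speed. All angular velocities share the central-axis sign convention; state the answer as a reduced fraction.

-31/60

N_ring = 31 + 2·30 = 91
31(ω_s−ω_c) = −91(ω_r−ω_c),  ω_r=0, ω_s=1
31(1−ω_c) = −91(0−ω_c)  ⇒  122ω_c = 31  ⇒  ω_c = 31/122
sun–planet: 31·(1−31/122) = −30·(ω_p−ω_c)  ⇒  ω_p−ω_c = −(31/30)·(91/122) = -2821/3660
ω_p = 31/122 − 2821/3660 = -31/60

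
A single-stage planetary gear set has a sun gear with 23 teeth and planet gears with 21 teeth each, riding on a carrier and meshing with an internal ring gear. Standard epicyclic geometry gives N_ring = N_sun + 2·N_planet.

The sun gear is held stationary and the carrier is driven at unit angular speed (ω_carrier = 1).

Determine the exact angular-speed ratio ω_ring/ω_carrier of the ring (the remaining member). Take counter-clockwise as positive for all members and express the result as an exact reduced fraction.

N_ring = 23 + 2·21 = 65
23(ω_s−ω_c) = −65(ω_r−ω_c),  ω_s=0, ω_c=1
ω_r = 1 − (23/65)(0−1) = 88/65
ω_r/ω_c = 88/65

88/65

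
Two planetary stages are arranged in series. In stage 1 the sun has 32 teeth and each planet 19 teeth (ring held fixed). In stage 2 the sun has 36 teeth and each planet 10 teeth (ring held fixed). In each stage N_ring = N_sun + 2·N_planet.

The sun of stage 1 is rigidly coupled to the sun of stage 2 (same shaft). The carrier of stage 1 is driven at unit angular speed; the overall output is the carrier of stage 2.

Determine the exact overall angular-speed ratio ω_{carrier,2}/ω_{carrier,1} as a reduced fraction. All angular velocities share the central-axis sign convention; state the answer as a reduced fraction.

459/368

Stage 1: N_ring = 32 + 2·19 = 70
Stage 1: 32(ω_s−ω_c) = −70(ω_r−ω_c),  ω_r=0, ω_c=1
Stage 1: ω_s = 1 − (70/32)(0−1) = 51/16
  ⇒ ω_s¹/ω_c¹ = 51/16
Stage 2: N_ring = 36 + 2·10 = 56
Stage 2: 36(ω_s−ω_c) = −56(ω_r−ω_c),  ω_r=0, ω_s=1
Stage 2: 36(1−ω_c) = −56(0−ω_c)  ⇒  92ω_c = 36  ⇒  ω_c = 9/23
  ⇒ ω_c²/ω_s² = 9/23
Coupling ω_s² = ω_s¹ ⇒ overall = 51/16 × 9/23 = 459/368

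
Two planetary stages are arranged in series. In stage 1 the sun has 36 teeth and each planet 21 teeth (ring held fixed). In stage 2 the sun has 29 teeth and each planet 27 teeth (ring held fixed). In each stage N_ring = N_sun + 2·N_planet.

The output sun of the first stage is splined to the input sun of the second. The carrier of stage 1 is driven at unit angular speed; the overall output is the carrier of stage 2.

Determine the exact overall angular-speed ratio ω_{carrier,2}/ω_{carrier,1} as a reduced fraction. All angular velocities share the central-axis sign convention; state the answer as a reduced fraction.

551/672

Stage 1: N_ring = 36 + 2·21 = 78
Stage 1: 36(ω_s−ω_c) = −78(ω_r−ω_c),  ω_r=0, ω_c=1
Stage 1: ω_s = 1 − (78/36)(0−1) = 19/6
  ⇒ ω_s¹/ω_c¹ = 19/6
Stage 2: N_ring = 29 + 2·27 = 83
Stage 2: 29(ω_s−ω_c) = −83(ω_r−ω_c),  ω_r=0, ω_s=1
Stage 2: 29(1−ω_c) = −83(0−ω_c)  ⇒  112ω_c = 29  ⇒  ω_c = 29/112
  ⇒ ω_c²/ω_s² = 29/112
Coupling ω_s² = ω_s¹ ⇒ overall = 19/6 × 29/112 = 551/672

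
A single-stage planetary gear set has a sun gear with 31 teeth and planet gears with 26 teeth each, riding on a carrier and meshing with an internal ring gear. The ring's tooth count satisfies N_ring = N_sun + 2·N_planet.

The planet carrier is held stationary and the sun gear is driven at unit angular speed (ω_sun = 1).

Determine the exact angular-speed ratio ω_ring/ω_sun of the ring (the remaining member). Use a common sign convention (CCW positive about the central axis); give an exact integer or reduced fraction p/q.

N_ring = 31 + 2·26 = 83
31(ω_s−ω_c) = −83(ω_r−ω_c),  ω_c=0, ω_s=1
ω_r = 0 − (31/83)(1−0) = -31/83
ω_r/ω_s = -31/83

-31/83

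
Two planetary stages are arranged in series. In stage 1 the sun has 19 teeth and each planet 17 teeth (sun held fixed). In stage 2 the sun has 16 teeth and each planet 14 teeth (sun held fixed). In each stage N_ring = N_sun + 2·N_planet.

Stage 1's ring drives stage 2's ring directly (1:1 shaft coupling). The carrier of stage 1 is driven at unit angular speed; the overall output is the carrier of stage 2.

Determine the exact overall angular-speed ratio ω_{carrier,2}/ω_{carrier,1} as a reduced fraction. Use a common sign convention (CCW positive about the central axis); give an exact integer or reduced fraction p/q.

Stage 1: N_ring = 19 + 2·17 = 53
Stage 1: 19(ω_s−ω_c) = −53(ω_r−ω_c),  ω_s=0, ω_c=1
Stage 1: ω_r = 1 − (19/53)(0−1) = 72/53
  ⇒ ω_r¹/ω_c¹ = 72/53
Stage 2: N_ring = 16 + 2·14 = 44
Stage 2: 16(ω_s−ω_c) = −44(ω_r−ω_c),  ω_s=0, ω_r=1
Stage 2: 16(0−ω_c) = −44(1−ω_c)  ⇒  60ω_c = 44  ⇒  ω_c = 11/15
  ⇒ ω_c²/ω_r² = 11/15
Coupling ω_r² = ω_r¹ ⇒ overall = 72/53 × 11/15 = 264/265

264/265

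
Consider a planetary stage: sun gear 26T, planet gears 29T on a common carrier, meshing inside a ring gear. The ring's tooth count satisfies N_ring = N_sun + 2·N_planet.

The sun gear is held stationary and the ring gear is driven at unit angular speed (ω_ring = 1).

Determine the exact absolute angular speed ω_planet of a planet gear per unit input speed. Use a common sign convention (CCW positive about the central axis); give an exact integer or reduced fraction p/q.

42/29

N_ring = 26 + 2·29 = 84
26(ω_s−ω_c) = −84(ω_r−ω_c),  ω_s=0, ω_r=1
26(0−ω_c) = −84(1−ω_c)  ⇒  110ω_c = 84  ⇒  ω_c = 42/55
sun–planet: 26·(0−42/55) = −29·(ω_p−ω_c)  ⇒  ω_p−ω_c = −(26/29)·(-42/55) = 1092/1595
ω_p = 42/55 + 1092/1595 = 42/29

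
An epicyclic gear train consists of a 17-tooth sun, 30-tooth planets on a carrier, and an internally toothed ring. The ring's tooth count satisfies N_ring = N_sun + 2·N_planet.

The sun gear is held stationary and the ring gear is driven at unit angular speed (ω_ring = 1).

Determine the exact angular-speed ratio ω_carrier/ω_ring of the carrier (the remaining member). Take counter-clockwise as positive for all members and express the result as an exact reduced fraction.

77/94

N_ring = 17 + 2·30 = 77
17(ω_s−ω_c) = −77(ω_r−ω_c),  ω_s=0, ω_r=1
17(0−ω_c) = −77(1−ω_c)  ⇒  94ω_c = 77  ⇒  ω_c = 77/94
ω_c/ω_r = 77/94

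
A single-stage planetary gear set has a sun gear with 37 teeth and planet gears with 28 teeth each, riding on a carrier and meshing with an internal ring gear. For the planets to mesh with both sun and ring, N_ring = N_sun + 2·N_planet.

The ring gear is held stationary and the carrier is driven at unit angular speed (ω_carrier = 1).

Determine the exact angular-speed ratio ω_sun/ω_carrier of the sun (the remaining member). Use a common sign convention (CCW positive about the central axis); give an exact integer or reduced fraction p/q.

130/37

N_ring = 37 + 2·28 = 93
37(ω_s−ω_c) = −93(ω_r−ω_c),  ω_r=0, ω_c=1
ω_s = 1 − (93/37)(0−1) = 130/37
ω_s/ω_c = 130/37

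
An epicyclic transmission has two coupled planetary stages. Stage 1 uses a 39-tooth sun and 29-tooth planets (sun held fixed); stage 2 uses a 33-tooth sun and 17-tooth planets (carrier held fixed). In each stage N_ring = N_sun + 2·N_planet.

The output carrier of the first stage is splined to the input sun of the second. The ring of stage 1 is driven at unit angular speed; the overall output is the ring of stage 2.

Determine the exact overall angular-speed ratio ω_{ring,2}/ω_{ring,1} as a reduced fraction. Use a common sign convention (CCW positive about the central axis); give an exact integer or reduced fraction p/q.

Stage 1: N_ring = 39 + 2·29 = 97
Stage 1: 39(ω_s−ω_c) = −97(ω_r−ω_c),  ω_s=0, ω_r=1
Stage 1: 39(0−ω_c) = −97(1−ω_c)  ⇒  136ω_c = 97  ⇒  ω_c = 97/136
  ⇒ ω_c¹/ω_r¹ = 97/136
Stage 2: N_ring = 33 + 2·17 = 67
Stage 2: 33(ω_s−ω_c) = −67(ω_r−ω_c),  ω_c=0, ω_s=1
Stage 2: ω_r = 0 − (33/67)(1−0) = -33/67
  ⇒ ω_r²/ω_s² = -33/67
Coupling ω_s² = ω_c¹ ⇒ overall = 97/136 × -33/67 = -3201/9112

-3201/9112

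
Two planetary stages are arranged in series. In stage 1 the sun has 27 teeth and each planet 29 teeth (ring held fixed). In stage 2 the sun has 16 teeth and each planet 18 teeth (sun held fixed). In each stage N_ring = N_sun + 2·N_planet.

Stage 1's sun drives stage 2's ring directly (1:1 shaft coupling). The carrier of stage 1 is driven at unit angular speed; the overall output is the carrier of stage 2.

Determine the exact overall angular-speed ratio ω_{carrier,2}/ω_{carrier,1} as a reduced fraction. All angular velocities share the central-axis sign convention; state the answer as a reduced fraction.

Stage 1: N_ring = 27 + 2·29 = 85
Stage 1: 27(ω_s−ω_c) = −85(ω_r−ω_c),  ω_r=0, ω_c=1
Stage 1: ω_s = 1 − (85/27)(0−1) = 112/27
  ⇒ ω_s¹/ω_c¹ = 112/27
Stage 2: N_ring = 16 + 2·18 = 52
Stage 2: 16(ω_s−ω_c) = −52(ω_r−ω_c),  ω_s=0, ω_r=1
Stage 2: 16(0−ω_c) = −52(1−ω_c)  ⇒  68ω_c = 52  ⇒  ω_c = 13/17
  ⇒ ω_c²/ω_r² = 13/17
Coupling ω_r² = ω_s¹ ⇒ overall = 112/27 × 13/17 = 1456/459

1456/459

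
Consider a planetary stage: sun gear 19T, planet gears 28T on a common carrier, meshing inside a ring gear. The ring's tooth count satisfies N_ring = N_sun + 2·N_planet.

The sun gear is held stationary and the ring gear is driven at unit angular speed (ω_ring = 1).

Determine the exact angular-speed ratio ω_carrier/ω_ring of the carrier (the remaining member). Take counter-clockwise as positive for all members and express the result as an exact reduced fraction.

N_ring = 19 + 2·28 = 75
19(ω_s−ω_c) = −75(ω_r−ω_c),  ω_s=0, ω_r=1
19(0−ω_c) = −75(1−ω_c)  ⇒  94ω_c = 75  ⇒  ω_c = 75/94
ω_c/ω_r = 75/94

75/94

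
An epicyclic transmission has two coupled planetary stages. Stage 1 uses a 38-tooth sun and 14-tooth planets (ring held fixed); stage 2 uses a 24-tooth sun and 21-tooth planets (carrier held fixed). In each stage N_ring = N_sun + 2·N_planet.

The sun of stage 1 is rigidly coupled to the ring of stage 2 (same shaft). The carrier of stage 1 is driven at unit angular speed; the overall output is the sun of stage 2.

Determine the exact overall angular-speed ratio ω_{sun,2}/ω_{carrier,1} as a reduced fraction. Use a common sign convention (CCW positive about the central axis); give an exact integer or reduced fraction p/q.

Stage 1: N_ring = 38 + 2·14 = 66
Stage 1: 38(ω_s−ω_c) = −66(ω_r−ω_c),  ω_r=0, ω_c=1
Stage 1: ω_s = 1 − (66/38)(0−1) = 52/19
  ⇒ ω_s¹/ω_c¹ = 52/19
Stage 2: N_ring = 24 + 2·21 = 66
Stage 2: 24(ω_s−ω_c) = −66(ω_r−ω_c),  ω_c=0, ω_r=1
Stage 2: ω_s = 0 − (66/24)(1−0) = -11/4
  ⇒ ω_s²/ω_r² = -11/4
Coupling ω_r² = ω_s¹ ⇒ overall = 52/19 × -11/4 = -143/19

-143/19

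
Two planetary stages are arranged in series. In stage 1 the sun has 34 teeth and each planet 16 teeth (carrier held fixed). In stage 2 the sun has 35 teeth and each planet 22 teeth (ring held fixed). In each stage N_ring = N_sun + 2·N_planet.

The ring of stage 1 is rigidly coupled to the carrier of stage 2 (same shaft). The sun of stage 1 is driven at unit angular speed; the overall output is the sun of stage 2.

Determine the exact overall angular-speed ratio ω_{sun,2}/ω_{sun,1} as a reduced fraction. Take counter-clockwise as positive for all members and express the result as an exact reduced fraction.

Stage 1: N_ring = 34 + 2·16 = 66
Stage 1: 34(ω_s−ω_c) = −66(ω_r−ω_c),  ω_c=0, ω_s=1
Stage 1: ω_r = 0 − (34/66)(1−0) = -17/33
  ⇒ ω_r¹/ω_s¹ = -17/33
Stage 2: N_ring = 35 + 2·22 = 79
Stage 2: 35(ω_s−ω_c) = −79(ω_r−ω_c),  ω_r=0, ω_c=1
Stage 2: ω_s = 1 − (79/35)(0−1) = 114/35
  ⇒ ω_s²/ω_c² = 114/35
Coupling ω_c² = ω_r¹ ⇒ overall = -17/33 × 114/35 = -646/385

-646/385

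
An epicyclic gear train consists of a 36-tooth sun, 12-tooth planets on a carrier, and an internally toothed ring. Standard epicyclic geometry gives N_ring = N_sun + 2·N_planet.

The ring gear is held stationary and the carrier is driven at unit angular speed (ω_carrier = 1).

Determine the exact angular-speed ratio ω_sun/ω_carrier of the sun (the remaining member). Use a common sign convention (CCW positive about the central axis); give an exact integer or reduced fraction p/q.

N_ring = 36 + 2·12 = 60
36(ω_s−ω_c) = −60(ω_r−ω_c),  ω_r=0, ω_c=1
ω_s = 1 − (60/36)(0−1) = 8/3
ω_s/ω_c = 8/3

8/3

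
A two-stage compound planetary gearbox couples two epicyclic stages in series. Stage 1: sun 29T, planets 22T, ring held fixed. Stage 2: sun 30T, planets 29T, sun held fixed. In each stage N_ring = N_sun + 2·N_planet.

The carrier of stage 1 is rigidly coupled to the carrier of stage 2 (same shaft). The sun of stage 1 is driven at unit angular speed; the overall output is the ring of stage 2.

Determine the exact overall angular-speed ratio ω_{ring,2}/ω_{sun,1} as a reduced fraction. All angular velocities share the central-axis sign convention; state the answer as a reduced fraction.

1711/4488

Stage 1: N_ring = 29 + 2·22 = 73
Stage 1: 29(ω_s−ω_c) = −73(ω_r−ω_c),  ω_r=0, ω_s=1
Stage 1: 29(1−ω_c) = −73(0−ω_c)  ⇒  102ω_c = 29  ⇒  ω_c = 29/102
  ⇒ ω_c¹/ω_s¹ = 29/102
Stage 2: N_ring = 30 + 2·29 = 88
Stage 2: 30(ω_s−ω_c) = −88(ω_r−ω_c),  ω_s=0, ω_c=1
Stage 2: ω_r = 1 − (30/88)(0−1) = 59/44
  ⇒ ω_r²/ω_c² = 59/44
Coupling ω_c² = ω_c¹ ⇒ overall = 29/102 × 59/44 = 1711/4488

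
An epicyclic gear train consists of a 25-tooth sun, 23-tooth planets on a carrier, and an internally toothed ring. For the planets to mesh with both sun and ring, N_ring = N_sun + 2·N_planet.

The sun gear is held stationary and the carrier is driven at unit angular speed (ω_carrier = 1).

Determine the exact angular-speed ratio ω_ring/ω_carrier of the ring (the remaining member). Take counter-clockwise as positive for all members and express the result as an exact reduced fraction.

N_ring = 25 + 2·23 = 71
25(ω_s−ω_c) = −71(ω_r−ω_c),  ω_s=0, ω_c=1
ω_r = 1 − (25/71)(0−1) = 96/71
ω_r/ω_c = 96/71

96/71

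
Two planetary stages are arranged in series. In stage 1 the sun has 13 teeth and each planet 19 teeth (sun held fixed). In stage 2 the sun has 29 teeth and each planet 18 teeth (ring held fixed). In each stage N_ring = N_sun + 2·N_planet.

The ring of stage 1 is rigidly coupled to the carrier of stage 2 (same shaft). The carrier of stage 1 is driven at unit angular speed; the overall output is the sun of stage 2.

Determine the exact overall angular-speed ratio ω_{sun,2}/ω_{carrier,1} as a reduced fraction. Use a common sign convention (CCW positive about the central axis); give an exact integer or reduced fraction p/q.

6016/1479

Stage 1: N_ring = 13 + 2·19 = 51
Stage 1: 13(ω_s−ω_c) = −51(ω_r−ω_c),  ω_s=0, ω_c=1
Stage 1: ω_r = 1 − (13/51)(0−1) = 64/51
  ⇒ ω_r¹/ω_c¹ = 64/51
Stage 2: N_ring = 29 + 2·18 = 65
Stage 2: 29(ω_s−ω_c) = −65(ω_r−ω_c),  ω_r=0, ω_c=1
Stage 2: ω_s = 1 − (65/29)(0−1) = 94/29
  ⇒ ω_s²/ω_c² = 94/29
Coupling ω_c² = ω_r¹ ⇒ overall = 64/51 × 94/29 = 6016/1479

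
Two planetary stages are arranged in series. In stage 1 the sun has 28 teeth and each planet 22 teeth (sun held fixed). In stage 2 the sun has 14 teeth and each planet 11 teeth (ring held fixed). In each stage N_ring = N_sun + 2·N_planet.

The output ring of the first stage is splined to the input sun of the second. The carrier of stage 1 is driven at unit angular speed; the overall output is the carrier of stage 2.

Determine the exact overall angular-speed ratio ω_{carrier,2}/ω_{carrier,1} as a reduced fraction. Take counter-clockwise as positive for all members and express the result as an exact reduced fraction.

7/18

Stage 1: N_ring = 28 + 2·22 = 72
Stage 1: 28(ω_s−ω_c) = −72(ω_r−ω_c),  ω_s=0, ω_c=1
Stage 1: ω_r = 1 − (28/72)(0−1) = 25/18
  ⇒ ω_r¹/ω_c¹ = 25/18
Stage 2: N_ring = 14 + 2·11 = 36
Stage 2: 14(ω_s−ω_c) = −36(ω_r−ω_c),  ω_r=0, ω_s=1
Stage 2: 14(1−ω_c) = −36(0−ω_c)  ⇒  50ω_c = 14  ⇒  ω_c = 7/25
  ⇒ ω_c²/ω_s² = 7/25
Coupling ω_s² = ω_r¹ ⇒ overall = 25/18 × 7/25 = 7/18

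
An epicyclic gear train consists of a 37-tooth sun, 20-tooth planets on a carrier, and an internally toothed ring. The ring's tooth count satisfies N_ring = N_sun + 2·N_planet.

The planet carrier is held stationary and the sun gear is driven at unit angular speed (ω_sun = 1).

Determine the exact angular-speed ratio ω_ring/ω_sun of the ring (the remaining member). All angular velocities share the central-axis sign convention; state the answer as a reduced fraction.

-37/77

N_ring = 37 + 2·20 = 77
37(ω_s−ω_c) = −77(ω_r−ω_c),  ω_c=0, ω_s=1
ω_r = 0 − (37/77)(1−0) = -37/77
ω_r/ω_s = -37/77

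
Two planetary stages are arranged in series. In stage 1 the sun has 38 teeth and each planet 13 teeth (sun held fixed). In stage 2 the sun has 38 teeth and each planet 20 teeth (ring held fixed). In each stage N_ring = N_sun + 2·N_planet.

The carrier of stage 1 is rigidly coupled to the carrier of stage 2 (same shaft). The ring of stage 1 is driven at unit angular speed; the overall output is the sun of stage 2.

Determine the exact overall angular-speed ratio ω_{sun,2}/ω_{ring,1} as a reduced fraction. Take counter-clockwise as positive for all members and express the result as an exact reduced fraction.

Stage 1: N_ring = 38 + 2·13 = 64
Stage 1: 38(ω_s−ω_c) = −64(ω_r−ω_c),  ω_s=0, ω_r=1
Stage 1: 38(0−ω_c) = −64(1−ω_c)  ⇒  102ω_c = 64  ⇒  ω_c = 32/51
  ⇒ ω_c¹/ω_r¹ = 32/51
Stage 2: N_ring = 38 + 2·20 = 78
Stage 2: 38(ω_s−ω_c) = −78(ω_r−ω_c),  ω_r=0, ω_c=1
Stage 2: ω_s = 1 − (78/38)(0−1) = 58/19
  ⇒ ω_s²/ω_c² = 58/19
Coupling ω_c² = ω_c¹ ⇒ overall = 32/51 × 58/19 = 1856/969

1856/969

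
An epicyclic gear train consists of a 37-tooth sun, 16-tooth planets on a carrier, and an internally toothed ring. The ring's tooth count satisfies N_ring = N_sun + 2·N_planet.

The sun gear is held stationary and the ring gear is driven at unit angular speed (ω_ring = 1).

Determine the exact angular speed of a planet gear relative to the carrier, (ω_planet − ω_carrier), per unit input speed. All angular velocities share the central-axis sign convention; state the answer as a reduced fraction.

2553/1696

N_ring = 37 + 2·16 = 69
37(ω_s−ω_c) = −69(ω_r−ω_c),  ω_s=0, ω_r=1
37(0−ω_c) = −69(1−ω_c)  ⇒  106ω_c = 69  ⇒  ω_c = 69/106
sun–planet: 37·(0−69/106) = −16·(ω_p−ω_c)  ⇒  ω_p−ω_c = −(37/16)·(-69/106) = 2553/1696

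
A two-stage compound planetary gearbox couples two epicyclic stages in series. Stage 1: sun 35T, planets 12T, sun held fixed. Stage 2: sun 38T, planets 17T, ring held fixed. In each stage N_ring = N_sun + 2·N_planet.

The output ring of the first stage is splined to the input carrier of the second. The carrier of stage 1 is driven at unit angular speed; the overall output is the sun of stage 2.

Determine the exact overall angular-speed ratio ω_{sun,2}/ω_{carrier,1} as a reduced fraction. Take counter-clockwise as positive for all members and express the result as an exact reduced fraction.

5170/1121

Stage 1: N_ring = 35 + 2·12 = 59
Stage 1: 35(ω_s−ω_c) = −59(ω_r−ω_c),  ω_s=0, ω_c=1
Stage 1: ω_r = 1 − (35/59)(0−1) = 94/59
  ⇒ ω_r¹/ω_c¹ = 94/59
Stage 2: N_ring = 38 + 2·17 = 72
Stage 2: 38(ω_s−ω_c) = −72(ω_r−ω_c),  ω_r=0, ω_c=1
Stage 2: ω_s = 1 − (72/38)(0−1) = 55/19
  ⇒ ω_s²/ω_c² = 55/19
Coupling ω_c² = ω_r¹ ⇒ overall = 94/59 × 55/19 = 5170/1121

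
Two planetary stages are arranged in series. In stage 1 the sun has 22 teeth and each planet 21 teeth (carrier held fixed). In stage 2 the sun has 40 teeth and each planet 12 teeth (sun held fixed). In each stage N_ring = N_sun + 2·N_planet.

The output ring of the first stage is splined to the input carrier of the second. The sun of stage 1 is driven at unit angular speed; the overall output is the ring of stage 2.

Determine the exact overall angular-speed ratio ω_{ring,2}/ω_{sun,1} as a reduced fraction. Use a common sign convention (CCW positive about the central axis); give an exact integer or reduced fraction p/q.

Stage 1: N_ring = 22 + 2·21 = 64
Stage 1: 22(ω_s−ω_c) = −64(ω_r−ω_c),  ω_c=0, ω_s=1
Stage 1: ω_r = 0 − (22/64)(1−0) = -11/32
  ⇒ ω_r¹/ω_s¹ = -11/32
Stage 2: N_ring = 40 + 2·12 = 64
Stage 2: 40(ω_s−ω_c) = −64(ω_r−ω_c),  ω_s=0, ω_c=1
Stage 2: ω_r = 1 − (40/64)(0−1) = 13/8
  ⇒ ω_r²/ω_c² = 13/8
Coupling ω_c² = ω_r¹ ⇒ overall = -11/32 × 13/8 = -143/256

-143/256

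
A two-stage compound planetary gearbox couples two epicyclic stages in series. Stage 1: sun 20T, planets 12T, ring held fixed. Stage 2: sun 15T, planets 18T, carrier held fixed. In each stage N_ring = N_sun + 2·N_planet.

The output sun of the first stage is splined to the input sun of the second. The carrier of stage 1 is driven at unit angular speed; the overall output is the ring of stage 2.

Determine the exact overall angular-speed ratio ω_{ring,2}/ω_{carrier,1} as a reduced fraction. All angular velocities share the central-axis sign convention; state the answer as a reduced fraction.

Stage 1: N_ring = 20 + 2·12 = 44
Stage 1: 20(ω_s−ω_c) = −44(ω_r−ω_c),  ω_r=0, ω_c=1
Stage 1: ω_s = 1 − (44/20)(0−1) = 16/5
  ⇒ ω_s¹/ω_c¹ = 16/5
Stage 2: N_ring = 15 + 2·18 = 51
Stage 2: 15(ω_s−ω_c) = −51(ω_r−ω_c),  ω_c=0, ω_s=1
Stage 2: ω_r = 0 − (15/51)(1−0) = -5/17
  ⇒ ω_r²/ω_s² = -5/17
Coupling ω_s² = ω_s¹ ⇒ overall = 16/5 × -5/17 = -16/17

-16/17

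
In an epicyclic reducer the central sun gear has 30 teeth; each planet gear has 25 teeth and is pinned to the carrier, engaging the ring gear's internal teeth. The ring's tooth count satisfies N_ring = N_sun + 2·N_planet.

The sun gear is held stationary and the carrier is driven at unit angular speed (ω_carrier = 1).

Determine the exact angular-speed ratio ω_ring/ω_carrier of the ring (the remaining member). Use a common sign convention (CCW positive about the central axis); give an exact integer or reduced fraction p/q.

N_ring = 30 + 2·25 = 80
30(ω_s−ω_c) = −80(ω_r−ω_c),  ω_s=0, ω_c=1
ω_r = 1 − (30/80)(0−1) = 11/8
ω_r/ω_c = 11/8

11/8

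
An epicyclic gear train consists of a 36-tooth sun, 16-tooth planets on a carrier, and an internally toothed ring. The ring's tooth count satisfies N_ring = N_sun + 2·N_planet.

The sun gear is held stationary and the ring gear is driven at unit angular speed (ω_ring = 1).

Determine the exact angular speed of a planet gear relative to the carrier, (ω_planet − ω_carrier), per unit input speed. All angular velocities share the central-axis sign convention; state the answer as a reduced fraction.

153/104

N_ring = 36 + 2·16 = 68
36(ω_s−ω_c) = −68(ω_r−ω_c),  ω_s=0, ω_r=1
36(0−ω_c) = −68(1−ω_c)  ⇒  104ω_c = 68  ⇒  ω_c = 17/26
sun–planet: 36·(0−17/26) = −16·(ω_p−ω_c)  ⇒  ω_p−ω_c = −(36/16)·(-17/26) = 153/104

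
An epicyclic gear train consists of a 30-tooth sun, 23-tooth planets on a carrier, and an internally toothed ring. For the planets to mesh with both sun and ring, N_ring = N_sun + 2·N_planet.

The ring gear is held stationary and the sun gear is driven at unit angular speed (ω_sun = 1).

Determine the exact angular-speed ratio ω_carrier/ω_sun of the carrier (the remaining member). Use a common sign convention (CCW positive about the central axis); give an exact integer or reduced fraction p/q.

15/53

N_ring = 30 + 2·23 = 76
30(ω_s−ω_c) = −76(ω_r−ω_c),  ω_r=0, ω_s=1
30(1−ω_c) = −76(0−ω_c)  ⇒  106ω_c = 30  ⇒  ω_c = 15/53
ω_c/ω_s = 15/53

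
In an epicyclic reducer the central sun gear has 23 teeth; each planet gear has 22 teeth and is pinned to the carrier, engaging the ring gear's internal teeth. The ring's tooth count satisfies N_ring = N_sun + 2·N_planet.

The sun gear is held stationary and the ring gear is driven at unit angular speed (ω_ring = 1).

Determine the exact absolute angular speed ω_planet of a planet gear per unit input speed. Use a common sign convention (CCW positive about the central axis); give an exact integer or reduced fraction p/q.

67/44

N_ring = 23 + 2·22 = 67
23(ω_s−ω_c) = −67(ω_r−ω_c),  ω_s=0, ω_r=1
23(0−ω_c) = −67(1−ω_c)  ⇒  90ω_c = 67  ⇒  ω_c = 67/90
sun–planet: 23·(0−67/90) = −22·(ω_p−ω_c)  ⇒  ω_p−ω_c = −(23/22)·(-67/90) = 1541/1980
ω_p = 67/90 + 1541/1980 = 67/44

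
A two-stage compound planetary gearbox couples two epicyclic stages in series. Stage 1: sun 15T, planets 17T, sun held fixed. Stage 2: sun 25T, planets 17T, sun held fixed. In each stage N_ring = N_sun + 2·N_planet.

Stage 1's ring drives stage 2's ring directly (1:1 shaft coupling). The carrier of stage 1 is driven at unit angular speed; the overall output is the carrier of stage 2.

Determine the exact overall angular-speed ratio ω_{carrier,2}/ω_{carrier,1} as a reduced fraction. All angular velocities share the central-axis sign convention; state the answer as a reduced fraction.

944/1029

Stage 1: N_ring = 15 + 2·17 = 49
Stage 1: 15(ω_s−ω_c) = −49(ω_r−ω_c),  ω_s=0, ω_c=1
Stage 1: ω_r = 1 − (15/49)(0−1) = 64/49
  ⇒ ω_r¹/ω_c¹ = 64/49
Stage 2: N_ring = 25 + 2·17 = 59
Stage 2: 25(ω_s−ω_c) = −59(ω_r−ω_c),  ω_s=0, ω_r=1
Stage 2: 25(0−ω_c) = −59(1−ω_c)  ⇒  84ω_c = 59  ⇒  ω_c = 59/84
  ⇒ ω_c²/ω_r² = 59/84
Coupling ω_r² = ω_r¹ ⇒ overall = 64/49 × 59/84 = 944/1029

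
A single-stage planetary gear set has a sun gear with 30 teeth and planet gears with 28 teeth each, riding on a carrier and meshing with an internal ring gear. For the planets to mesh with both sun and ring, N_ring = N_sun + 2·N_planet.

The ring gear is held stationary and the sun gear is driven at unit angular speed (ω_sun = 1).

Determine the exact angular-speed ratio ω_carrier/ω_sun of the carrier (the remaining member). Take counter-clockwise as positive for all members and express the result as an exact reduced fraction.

N_ring = 30 + 2·28 = 86
30(ω_s−ω_c) = −86(ω_r−ω_c),  ω_r=0, ω_s=1
30(1−ω_c) = −86(0−ω_c)  ⇒  116ω_c = 30  ⇒  ω_c = 15/58
ω_c/ω_s = 15/58

15/58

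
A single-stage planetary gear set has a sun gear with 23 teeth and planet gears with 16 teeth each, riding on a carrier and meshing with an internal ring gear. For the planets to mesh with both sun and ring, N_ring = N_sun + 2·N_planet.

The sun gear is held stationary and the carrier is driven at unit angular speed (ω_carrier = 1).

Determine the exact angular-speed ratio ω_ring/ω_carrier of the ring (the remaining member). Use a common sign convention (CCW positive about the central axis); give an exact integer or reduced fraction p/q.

N_ring = 23 + 2·16 = 55
23(ω_s−ω_c) = −55(ω_r−ω_c),  ω_s=0, ω_c=1
ω_r = 1 − (23/55)(0−1) = 78/55
ω_r/ω_c = 78/55

78/55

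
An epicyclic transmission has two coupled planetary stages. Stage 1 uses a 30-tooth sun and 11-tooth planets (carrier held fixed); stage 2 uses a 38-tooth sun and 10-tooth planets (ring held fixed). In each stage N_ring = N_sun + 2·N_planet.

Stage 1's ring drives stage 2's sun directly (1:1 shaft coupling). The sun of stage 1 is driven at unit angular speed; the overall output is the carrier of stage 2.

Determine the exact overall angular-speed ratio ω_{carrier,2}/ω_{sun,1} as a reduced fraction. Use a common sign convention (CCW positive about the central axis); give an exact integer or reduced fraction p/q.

Stage 1: N_ring = 30 + 2·11 = 52
Stage 1: 30(ω_s−ω_c) = −52(ω_r−ω_c),  ω_c=0, ω_s=1
Stage 1: ω_r = 0 − (30/52)(1−0) = -15/26
  ⇒ ω_r¹/ω_s¹ = -15/26
Stage 2: N_ring = 38 + 2·10 = 58
Stage 2: 38(ω_s−ω_c) = −58(ω_r−ω_c),  ω_r=0, ω_s=1
Stage 2: 38(1−ω_c) = −58(0−ω_c)  ⇒  96ω_c = 38  ⇒  ω_c = 19/48
  ⇒ ω_c²/ω_s² = 19/48
Coupling ω_s² = ω_r¹ ⇒ overall = -15/26 × 19/48 = -95/416

-95/416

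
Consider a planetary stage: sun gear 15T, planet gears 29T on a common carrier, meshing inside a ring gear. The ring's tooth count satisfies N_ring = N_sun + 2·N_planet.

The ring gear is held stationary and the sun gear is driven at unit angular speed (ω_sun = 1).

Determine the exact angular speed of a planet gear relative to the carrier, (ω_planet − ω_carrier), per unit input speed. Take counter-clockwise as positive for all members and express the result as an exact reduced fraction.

-1095/2552

N_ring = 15 + 2·29 = 73
15(ω_s−ω_c) = −73(ω_r−ω_c),  ω_r=0, ω_s=1
15(1−ω_c) = −73(0−ω_c)  ⇒  88ω_c = 15  ⇒  ω_c = 15/88
sun–planet: 15·(1−15/88) = −29·(ω_p−ω_c)  ⇒  ω_p−ω_c = −(15/29)·(73/88) = -1095/2552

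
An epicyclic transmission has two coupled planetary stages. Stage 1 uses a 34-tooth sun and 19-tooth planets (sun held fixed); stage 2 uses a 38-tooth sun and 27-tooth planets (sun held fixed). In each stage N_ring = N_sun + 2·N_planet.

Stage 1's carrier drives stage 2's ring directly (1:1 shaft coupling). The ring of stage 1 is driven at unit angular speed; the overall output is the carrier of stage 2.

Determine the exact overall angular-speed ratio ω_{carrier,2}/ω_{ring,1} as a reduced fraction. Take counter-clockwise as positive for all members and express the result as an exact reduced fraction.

1656/3445

Stage 1: N_ring = 34 + 2·19 = 72
Stage 1: 34(ω_s−ω_c) = −72(ω_r−ω_c),  ω_s=0, ω_r=1
Stage 1: 34(0−ω_c) = −72(1−ω_c)  ⇒  106ω_c = 72  ⇒  ω_c = 36/53
  ⇒ ω_c¹/ω_r¹ = 36/53
Stage 2: N_ring = 38 + 2·27 = 92
Stage 2: 38(ω_s−ω_c) = −92(ω_r−ω_c),  ω_s=0, ω_r=1
Stage 2: 38(0−ω_c) = −92(1−ω_c)  ⇒  130ω_c = 92  ⇒  ω_c = 46/65
  ⇒ ω_c²/ω_r² = 46/65
Coupling ω_r² = ω_c¹ ⇒ overall = 36/53 × 46/65 = 1656/3445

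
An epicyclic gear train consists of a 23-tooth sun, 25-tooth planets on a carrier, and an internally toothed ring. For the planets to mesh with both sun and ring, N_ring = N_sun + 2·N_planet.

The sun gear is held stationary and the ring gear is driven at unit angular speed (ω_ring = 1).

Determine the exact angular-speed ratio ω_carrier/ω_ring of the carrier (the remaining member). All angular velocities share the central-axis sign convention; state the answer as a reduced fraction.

N_ring = 23 + 2·25 = 73
23(ω_s−ω_c) = −73(ω_r−ω_c),  ω_s=0, ω_r=1
23(0−ω_c) = −73(1−ω_c)  ⇒  96ω_c = 73  ⇒  ω_c = 73/96
ω_c/ω_r = 73/96

73/96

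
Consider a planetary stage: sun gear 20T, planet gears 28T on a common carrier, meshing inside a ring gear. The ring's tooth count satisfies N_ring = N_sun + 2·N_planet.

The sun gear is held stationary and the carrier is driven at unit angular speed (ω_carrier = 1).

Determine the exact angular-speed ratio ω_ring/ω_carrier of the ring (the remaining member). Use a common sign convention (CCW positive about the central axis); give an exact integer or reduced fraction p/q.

N_ring = 20 + 2·28 = 76
20(ω_s−ω_c) = −76(ω_r−ω_c),  ω_s=0, ω_c=1
ω_r = 1 − (20/76)(0−1) = 24/19
ω_r/ω_c = 24/19

24/19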